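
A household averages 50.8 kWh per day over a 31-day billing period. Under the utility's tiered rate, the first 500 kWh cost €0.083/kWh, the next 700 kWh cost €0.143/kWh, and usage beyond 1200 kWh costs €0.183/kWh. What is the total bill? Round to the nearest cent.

Usage = 50.8 kWh/day × 31 days = 1574.8 kWh
First 500 kWh × €0.083 = €41.50
Next 700 kWh × €0.143 = €100.10
Remaining 374.8 kWh × €0.183 = €68.59
Total = €210.19

€210.19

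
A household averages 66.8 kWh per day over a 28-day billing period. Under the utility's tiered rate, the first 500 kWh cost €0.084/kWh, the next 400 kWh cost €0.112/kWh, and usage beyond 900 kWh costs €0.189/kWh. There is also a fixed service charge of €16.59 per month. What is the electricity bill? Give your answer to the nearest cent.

€286.80

Usage = 66.8 kWh/day × 28 days = 1870.4 kWh
First 500 kWh × €0.084 = €42.00
Next 400 kWh × €0.112 = €44.80
Remaining 970.4 kWh × €0.189 = €183.41
Energy charge = €270.21; + service €16.59 = €286.80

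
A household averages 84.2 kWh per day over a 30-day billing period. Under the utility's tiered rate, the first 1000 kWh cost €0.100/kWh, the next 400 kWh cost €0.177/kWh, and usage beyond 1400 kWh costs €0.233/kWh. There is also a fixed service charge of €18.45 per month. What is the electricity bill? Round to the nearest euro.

Usage = 84.2 kWh/day × 30 days = 2526 kWh
First 1000 kWh × €0.100 = €100.00
Next 400 kWh × €0.177 = €70.80
Remaining 1126 kWh × €0.233 = €262.36
Energy charge = €433.16; + service €18.45 = €451.61 ≈ €452

€452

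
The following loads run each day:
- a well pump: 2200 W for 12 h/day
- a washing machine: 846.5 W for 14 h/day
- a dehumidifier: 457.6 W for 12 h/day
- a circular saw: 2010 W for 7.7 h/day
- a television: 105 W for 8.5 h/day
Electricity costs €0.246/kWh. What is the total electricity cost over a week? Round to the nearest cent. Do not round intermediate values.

well pump: 2200 W × 12 h × 7 d = 184,800 Wh = 184.8 kWh
washing machine: 846.5 W × 14 h × 7 d = 82,957 Wh = 82.96 kWh
dehumidifier: 457.6 W × 12 h × 7 d = 38,438 Wh = 38.44 kWh
circular saw: 2010 W × 7.7 h × 7 d = 108,339 Wh = 108.3 kWh
television: 105 W × 8.5 h × 7 d = 6,248 Wh = 6.247 kWh
Total energy = 184.8 + 82.96 + 38.44 + 108.3 + 6.247 = 420.8 kWh
Cost = 420.8 kWh × €0.246 = €103.51

€103.51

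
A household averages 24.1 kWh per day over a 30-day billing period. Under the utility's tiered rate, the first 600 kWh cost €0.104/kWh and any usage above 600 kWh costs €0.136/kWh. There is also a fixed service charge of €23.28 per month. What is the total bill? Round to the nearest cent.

€102.41

Usage = 24.1 kWh/day × 30 days = 723 kWh
First 600 kWh × €0.104 = €62.40
Remaining 123 kWh × €0.136 = €16.73
Energy charge = €79.13; + service €23.28 = €102.41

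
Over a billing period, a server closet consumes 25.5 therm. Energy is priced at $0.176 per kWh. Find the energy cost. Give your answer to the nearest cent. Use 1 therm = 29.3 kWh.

$131.50

25.5 therm × (29.3 kWh/therm) = 747.1 kWh
Cost = 747.1 kWh × $0.176/kWh = $131.50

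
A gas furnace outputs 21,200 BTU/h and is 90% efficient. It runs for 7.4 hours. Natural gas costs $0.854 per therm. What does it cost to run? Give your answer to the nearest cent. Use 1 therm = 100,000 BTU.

$1.49

Heat delivered = 21,200 BTU/h × 7.4 h = 156,880 BTU
Gas input = 156,880 / 0.900 = 174,311 BTU
= 174,311 / 100,000 = 1.743 therm
Cost = 1.743 × $0.854/therm = $1.49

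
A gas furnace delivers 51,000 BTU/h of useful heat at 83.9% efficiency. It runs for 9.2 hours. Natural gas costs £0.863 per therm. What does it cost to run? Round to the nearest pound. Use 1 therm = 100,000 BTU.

£5

Heat delivered = 51,000 BTU/h × 9.2 h = 469,200 BTU
Gas input = 469,200 / 0.839 = 559,237 BTU
= 559,237 / 100,000 = 5.592 therm
Cost = 5.592 × £0.863/therm = £4.83 ≈ £5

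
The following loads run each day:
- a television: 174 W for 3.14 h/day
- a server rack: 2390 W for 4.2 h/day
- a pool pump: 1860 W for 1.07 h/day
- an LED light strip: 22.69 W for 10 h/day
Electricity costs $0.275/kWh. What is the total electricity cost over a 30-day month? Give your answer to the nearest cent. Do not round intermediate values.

television: 174 W × 3.14 h × 30 d = 16,391 Wh = 16.39 kWh
server rack: 2390 W × 4.2 h × 30 d = 301,140 Wh = 301.1 kWh
pool pump: 1860 W × 1.07 h × 30 d = 59,706 Wh = 59.71 kWh
LED light strip: 22.69 W × 10 h × 30 d = 6,807 Wh = 6.807 kWh
Total energy = 16.39 + 301.1 + 59.71 + 6.807 = 384 kWh
Cost = 384 kWh × $0.275 = $105.61

$105.61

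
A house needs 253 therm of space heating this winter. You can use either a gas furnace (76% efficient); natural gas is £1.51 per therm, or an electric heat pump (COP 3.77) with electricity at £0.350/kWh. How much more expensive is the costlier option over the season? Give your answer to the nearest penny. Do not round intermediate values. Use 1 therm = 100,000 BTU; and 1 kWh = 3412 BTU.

Heat load = 253 therm × 100,000 = 25,300,000 BTU
Gas: input = 25,300,000 / 0.76 = 33,289,474 BTU = 332.9 therm → 332.9 × £1.51 = £502.67
Heat pump: 25,300,000 BTU / 3412 = 7,415 kWh heat; / 3.77 = 1,967 kWh in → × £0.350 = £688.40
Difference = |£502.67 − £688.40| = £185.72

£185.72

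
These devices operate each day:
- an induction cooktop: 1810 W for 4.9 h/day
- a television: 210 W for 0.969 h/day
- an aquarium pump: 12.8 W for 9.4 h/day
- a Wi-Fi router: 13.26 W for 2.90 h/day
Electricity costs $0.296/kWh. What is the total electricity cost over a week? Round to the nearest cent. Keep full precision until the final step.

$19.13

induction cooktop: 1810 W × 4.9 h × 7 d = 62,083 Wh = 62.08 kWh
television: 210 W × 0.969 h × 7 d = 1,424 Wh = 1.424 kWh
aquarium pump: 12.8 W × 9.4 h × 7 d = 842 Wh = 0.8422 kWh
Wi-Fi router: 13.26 W × 2.90 h × 7 d = 269 Wh = 0.2692 kWh
Total energy = 62.08 + 1.424 + 0.8422 + 0.2692 = 64.62 kWh
Cost = 64.62 kWh × $0.296 = $19.13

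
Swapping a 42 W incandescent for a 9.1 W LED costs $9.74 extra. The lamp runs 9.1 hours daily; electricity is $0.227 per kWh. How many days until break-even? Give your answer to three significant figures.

Power saved = 42 − 9.1 = 32.9 W
Daily energy saved = 32.9 W × 9.1 h = 299.4 Wh = 0.29939 kWh
Daily savings = 0.29939 × $0.227 = $0.0680
Payback = $9.74 / $0.0680 per day = 143.3 days

143 days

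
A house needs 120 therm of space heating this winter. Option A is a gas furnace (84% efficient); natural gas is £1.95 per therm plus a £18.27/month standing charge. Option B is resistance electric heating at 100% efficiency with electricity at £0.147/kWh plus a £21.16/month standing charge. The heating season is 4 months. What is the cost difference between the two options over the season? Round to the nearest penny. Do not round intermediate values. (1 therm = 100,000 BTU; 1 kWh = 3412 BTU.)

£249.99

Heat load = 120 therm × 100,000 = 12,000,000 BTU
Gas: input = 12,000,000 / 0.84 = 14,285,714 BTU = 142.9 therm → 142.9 × £1.95 = £278.57; + 4 × £18.27 standing = £351.65
Electric: 12,000,000 BTU / 3412 = 3,517 kWh → × £0.147 = £517.00; + 4 × £21.16 standing = £601.64
Difference = |£351.65 − £601.64| = £249.99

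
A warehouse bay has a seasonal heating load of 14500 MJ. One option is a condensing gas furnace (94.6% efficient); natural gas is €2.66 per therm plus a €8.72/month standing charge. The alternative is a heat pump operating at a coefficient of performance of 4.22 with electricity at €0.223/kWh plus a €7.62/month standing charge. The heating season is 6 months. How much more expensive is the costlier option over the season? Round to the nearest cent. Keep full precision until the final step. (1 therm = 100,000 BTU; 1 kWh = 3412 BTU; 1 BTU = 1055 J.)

Heat load = 14500 MJ = 14,500,000,000 J / 1055 = 13,744,076 BTU
Gas: input = 13,744,076 / 0.946 = 14,528,621 BTU = 145.3 therm → 145.3 × €2.66 = €386.46; + 6 × €8.72 standing = €438.78
Heat pump: 13,744,076 BTU / 3412 = 4,028 kWh heat; / 4.22 = 954.5 kWh in → × €0.223 = €212.86; + 6 × €7.62 standing = €258.58
Difference = |€438.78 − €258.58| = €180.20

€180.20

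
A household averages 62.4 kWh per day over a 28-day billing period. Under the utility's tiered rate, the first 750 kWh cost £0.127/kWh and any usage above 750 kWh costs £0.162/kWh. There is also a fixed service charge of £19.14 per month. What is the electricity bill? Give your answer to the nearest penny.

Usage = 62.4 kWh/day × 28 days = 1747.2 kWh
First 750 kWh × £0.127 = £95.25
Remaining 997.2 kWh × £0.162 = £161.55
Energy charge = £256.80; + service £19.14 = £275.94

£275.94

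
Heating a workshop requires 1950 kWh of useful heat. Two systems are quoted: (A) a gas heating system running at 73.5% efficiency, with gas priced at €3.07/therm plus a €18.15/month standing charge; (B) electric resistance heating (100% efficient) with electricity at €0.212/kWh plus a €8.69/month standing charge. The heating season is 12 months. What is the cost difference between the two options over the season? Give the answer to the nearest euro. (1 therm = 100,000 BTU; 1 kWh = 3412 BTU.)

€22

Heat load = 1950 kWh × 3412 = 6,653,400 BTU
Gas: input = 6,653,400 / 0.735 = 9,052,245 BTU = 90.52 therm → 90.52 × €3.07 = €277.90; + 12 × €18.15 standing = €495.70
Electric: 6,653,400 BTU / 3412 = 1,950 kWh → × €0.212 = €413.40; + 12 × €8.69 standing = €517.68
Difference = |€495.70 − €517.68| = €21.98 ≈ €22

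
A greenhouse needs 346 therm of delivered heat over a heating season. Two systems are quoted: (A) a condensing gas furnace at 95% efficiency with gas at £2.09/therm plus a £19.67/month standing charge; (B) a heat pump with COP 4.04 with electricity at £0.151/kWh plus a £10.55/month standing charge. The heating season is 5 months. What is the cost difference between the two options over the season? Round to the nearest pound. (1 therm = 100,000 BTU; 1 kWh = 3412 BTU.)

£428

Heat load = 346 therm × 100,000 = 34,600,000 BTU
Gas: input = 34,600,000 / 0.95 = 36,421,053 BTU = 364.2 therm → 364.2 × £2.09 = £761.20; + 5 × £19.67 standing = £859.55
Heat pump: 34,600,000 BTU / 3412 = 10,140 kWh heat; / 4.04 = 2,510 kWh in → × £0.151 = £379.02; + 5 × £10.55 standing = £431.77
Difference = |£859.55 − £431.77| = £427.78 ≈ £428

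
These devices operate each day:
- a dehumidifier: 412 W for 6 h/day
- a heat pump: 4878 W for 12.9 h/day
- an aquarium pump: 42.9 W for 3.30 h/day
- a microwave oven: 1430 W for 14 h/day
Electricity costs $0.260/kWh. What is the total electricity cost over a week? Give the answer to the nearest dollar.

dehumidifier: 412 W × 6 h × 7 d = 17,304 Wh = 17.3 kWh
heat pump: 4878 W × 12.9 h × 7 d = 440,483 Wh = 440.5 kWh
aquarium pump: 42.9 W × 3.30 h × 7 d = 991 Wh = 0.991 kWh
microwave oven: 1430 W × 14 h × 7 d = 140,140 Wh = 140.1 kWh
Total energy = 17.3 + 440.5 + 0.991 + 140.1 = 598.9 kWh
Cost = 598.9 kWh × $0.260 = $155.72 ≈ $156

$156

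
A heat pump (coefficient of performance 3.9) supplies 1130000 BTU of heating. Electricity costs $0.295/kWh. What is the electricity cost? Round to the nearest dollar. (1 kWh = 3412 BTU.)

Heat delivered = 1,130,000 BTU / 3412 = 331.2 kWh
Electrical input = 331.2 kWh / 3.9 = 84.92 kWh
Cost = 84.92 × $0.295/kWh = $25.05 ≈ $25

$25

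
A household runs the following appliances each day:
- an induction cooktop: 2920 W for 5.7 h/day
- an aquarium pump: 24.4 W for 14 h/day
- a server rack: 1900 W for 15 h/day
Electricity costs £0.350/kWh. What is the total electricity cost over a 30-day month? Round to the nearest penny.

induction cooktop: 2920 W × 5.7 h × 30 d = 499,320 Wh = 499.3 kWh
aquarium pump: 24.4 W × 14 h × 30 d = 10,248 Wh = 10.25 kWh
server rack: 1900 W × 15 h × 30 d = 855,000 Wh = 855 kWh
Total energy = 499.3 + 10.25 + 855 = 1,365 kWh
Cost = 1,365 kWh × £0.350 = £477.60

£477.60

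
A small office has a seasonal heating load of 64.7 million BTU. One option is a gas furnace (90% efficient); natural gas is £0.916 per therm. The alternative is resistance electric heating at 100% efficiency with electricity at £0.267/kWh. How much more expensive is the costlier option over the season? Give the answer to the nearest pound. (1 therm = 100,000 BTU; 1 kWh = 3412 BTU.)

£4404

Heat load = 64.7 × 10⁶ BTU = 64,700,000 BTU
Gas: input = 64,700,000 / 0.90 = 71,888,889 BTU = 718.9 therm → 718.9 × £0.916 = £658.50
Electric: 64,700,000 BTU / 3412 = 18,960 kWh → × £0.267 = £5,062.98
Difference = |£658.50 − £5,062.98| = £4,404.48 ≈ £4404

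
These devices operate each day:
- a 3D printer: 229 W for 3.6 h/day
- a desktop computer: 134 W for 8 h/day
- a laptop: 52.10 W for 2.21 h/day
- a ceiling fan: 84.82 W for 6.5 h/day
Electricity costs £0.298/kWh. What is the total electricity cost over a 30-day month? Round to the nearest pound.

3D printer: 229 W × 3.6 h × 30 d = 24,732 Wh = 24.73 kWh
desktop computer: 134 W × 8 h × 30 d = 32,160 Wh = 32.16 kWh
laptop: 52.10 W × 2.21 h × 30 d = 3,454 Wh = 3.454 kWh
ceiling fan: 84.82 W × 6.5 h × 30 d = 16,540 Wh = 16.54 kWh
Total energy = 24.73 + 32.16 + 3.454 + 16.54 = 76.89 kWh
Cost = 76.89 kWh × £0.298 = £22.91 ≈ £23

£23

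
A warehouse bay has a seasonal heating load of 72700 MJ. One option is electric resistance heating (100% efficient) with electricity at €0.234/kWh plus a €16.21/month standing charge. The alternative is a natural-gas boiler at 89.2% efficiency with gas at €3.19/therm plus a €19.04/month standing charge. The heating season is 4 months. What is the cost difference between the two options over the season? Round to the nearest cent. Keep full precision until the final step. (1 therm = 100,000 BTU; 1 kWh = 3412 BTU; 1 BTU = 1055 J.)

Heat load = 72700 MJ = 72,700,000,000 J / 1055 = 68,909,953 BTU
Gas: input = 68,909,953 / 0.892 = 77,253,310 BTU = 772.5 therm → 772.5 × €3.19 = €2,464.38; + 4 × €19.04 standing = €2,540.54
Electric: 68,909,953 BTU / 3412 = 20,200 kWh → × €0.234 = €4,725.95; + 4 × €16.21 standing = €4,790.79
Difference = |€2,540.54 − €4,790.79| = €2,250.25

€2250.25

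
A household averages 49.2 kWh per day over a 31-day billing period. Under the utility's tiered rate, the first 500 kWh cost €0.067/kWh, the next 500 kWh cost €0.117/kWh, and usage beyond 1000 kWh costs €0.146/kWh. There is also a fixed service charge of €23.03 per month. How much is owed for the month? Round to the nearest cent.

€191.71

Usage = 49.2 kWh/day × 31 days = 1525.2 kWh
First 500 kWh × €0.067 = €33.50
Next 500 kWh × €0.117 = €58.50
Remaining 525.2 kWh × €0.146 = €76.68
Energy charge = €168.68; + service €23.03 = €191.71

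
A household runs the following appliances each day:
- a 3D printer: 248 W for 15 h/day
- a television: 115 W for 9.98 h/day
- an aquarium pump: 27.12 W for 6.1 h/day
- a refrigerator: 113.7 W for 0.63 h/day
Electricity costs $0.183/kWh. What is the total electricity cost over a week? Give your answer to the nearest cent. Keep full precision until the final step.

3D printer: 248 W × 15 h × 7 d = 26,040 Wh = 26.04 kWh
television: 115 W × 9.98 h × 7 d = 8,034 Wh = 8.034 kWh
aquarium pump: 27.12 W × 6.1 h × 7 d = 1,158 Wh = 1.158 kWh
refrigerator: 113.7 W × 0.63 h × 7 d = 501 Wh = 0.5014 kWh
Total energy = 26.04 + 8.034 + 1.158 + 0.5014 = 35.73 kWh
Cost = 35.73 kWh × $0.183 = $6.54

$6.54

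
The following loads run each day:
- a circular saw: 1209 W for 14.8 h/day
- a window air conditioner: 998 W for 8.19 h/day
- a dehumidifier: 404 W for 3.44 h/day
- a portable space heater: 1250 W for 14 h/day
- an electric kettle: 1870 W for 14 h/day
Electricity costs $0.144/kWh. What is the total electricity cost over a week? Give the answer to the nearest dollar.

circular saw: 1209 W × 14.8 h × 7 d = 125,252 Wh = 125.3 kWh
window air conditioner: 998 W × 8.19 h × 7 d = 57,215 Wh = 57.22 kWh
dehumidifier: 404 W × 3.44 h × 7 d = 9,728 Wh = 9.728 kWh
portable space heater: 1250 W × 14 h × 7 d = 122,500 Wh = 122.5 kWh
electric kettle: 1870 W × 14 h × 7 d = 183,260 Wh = 183.3 kWh
Total energy = 125.3 + 57.22 + 9.728 + 122.5 + 183.3 = 498 kWh
Cost = 498 kWh × $0.144 = $71.71 ≈ $72

$72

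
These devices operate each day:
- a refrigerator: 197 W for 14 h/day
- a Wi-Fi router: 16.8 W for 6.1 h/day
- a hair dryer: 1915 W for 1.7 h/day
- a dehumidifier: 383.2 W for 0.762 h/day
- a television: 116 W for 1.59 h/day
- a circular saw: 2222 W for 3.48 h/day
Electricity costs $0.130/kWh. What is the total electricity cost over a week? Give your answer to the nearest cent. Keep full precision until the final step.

refrigerator: 197 W × 14 h × 7 d = 19,306 Wh = 19.31 kWh
Wi-Fi router: 16.8 W × 6.1 h × 7 d = 717 Wh = 0.7174 kWh
hair dryer: 1915 W × 1.7 h × 7 d = 22,788 Wh = 22.79 kWh
dehumidifier: 383.2 W × 0.762 h × 7 d = 2,044 Wh = 2.044 kWh
television: 116 W × 1.59 h × 7 d = 1,291 Wh = 1.291 kWh
circular saw: 2222 W × 3.48 h × 7 d = 54,128 Wh = 54.13 kWh
Total energy = 19.31 + 0.7174 + 22.79 + 2.044 + 1.291 + 54.13 = 100.3 kWh
Cost = 100.3 kWh × $0.130 = $13.04

$13.04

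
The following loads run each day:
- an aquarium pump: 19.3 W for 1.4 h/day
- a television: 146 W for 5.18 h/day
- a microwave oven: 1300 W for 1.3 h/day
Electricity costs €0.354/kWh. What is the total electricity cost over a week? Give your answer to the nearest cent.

€6.13

aquarium pump: 19.3 W × 1.4 h × 7 d = 189 Wh = 0.1891 kWh
television: 146 W × 5.18 h × 7 d = 5,294 Wh = 5.294 kWh
microwave oven: 1300 W × 1.3 h × 7 d = 11,830 Wh = 11.83 kWh
Total energy = 0.1891 + 5.294 + 11.83 = 17.31 kWh
Cost = 17.31 kWh × €0.354 = €6.13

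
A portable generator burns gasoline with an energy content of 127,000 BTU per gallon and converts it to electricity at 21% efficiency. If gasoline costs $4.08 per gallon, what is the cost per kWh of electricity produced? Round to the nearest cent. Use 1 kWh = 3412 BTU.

Electrical output per gallon = 127,000 BTU × 0.21 / 3412 BTU/kWh = 7.817 kWh
Cost per kWh = $4.08 / 7.817 kWh = $0.522

$0.52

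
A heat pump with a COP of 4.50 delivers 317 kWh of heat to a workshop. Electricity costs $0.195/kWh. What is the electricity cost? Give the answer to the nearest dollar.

Electrical input = 317 kWh / 4.50 = 70.44 kWh
Cost = 70.44 × $0.195/kWh = $13.74 ≈ $14

$14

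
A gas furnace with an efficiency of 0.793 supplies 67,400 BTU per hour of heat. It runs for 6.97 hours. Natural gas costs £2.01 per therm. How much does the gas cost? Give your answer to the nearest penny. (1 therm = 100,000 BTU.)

£11.91

Heat delivered = 67,400 BTU/h × 6.97 h = 469,778 BTU
Gas input = 469,778 / 0.793 = 592,406 BTU
= 592,406 / 100,000 = 5.924 therm
Cost = 5.924 × £2.01/therm = £11.91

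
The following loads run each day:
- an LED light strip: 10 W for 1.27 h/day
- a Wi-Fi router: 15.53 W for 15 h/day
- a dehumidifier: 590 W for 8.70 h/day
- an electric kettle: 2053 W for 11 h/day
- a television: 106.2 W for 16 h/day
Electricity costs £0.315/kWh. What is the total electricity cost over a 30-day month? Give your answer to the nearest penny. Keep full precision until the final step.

LED light strip: 10 W × 1.27 h × 30 d = 381 Wh = 0.381 kWh
Wi-Fi router: 15.53 W × 15 h × 30 d = 6,988 Wh = 6.989 kWh
dehumidifier: 590 W × 8.70 h × 30 d = 153,990 Wh = 154 kWh
electric kettle: 2053 W × 11 h × 30 d = 677,490 Wh = 677.5 kWh
television: 106.2 W × 16 h × 30 d = 50,976 Wh = 50.98 kWh
Total energy = 0.381 + 6.989 + 154 + 677.5 + 50.98 = 889.8 kWh
Cost = 889.8 kWh × £0.315 = £280.30

£280.30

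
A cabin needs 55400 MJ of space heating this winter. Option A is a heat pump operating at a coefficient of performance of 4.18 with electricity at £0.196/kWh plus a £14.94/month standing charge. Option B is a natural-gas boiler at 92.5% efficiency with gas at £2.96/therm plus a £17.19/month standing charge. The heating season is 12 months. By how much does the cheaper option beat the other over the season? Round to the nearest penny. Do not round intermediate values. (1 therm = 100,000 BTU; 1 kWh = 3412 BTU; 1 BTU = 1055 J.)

Heat load = 55400 MJ = 55,400,000,000 J / 1055 = 52,511,848 BTU
Gas: input = 52,511,848 / 0.925 = 56,769,566 BTU = 567.7 therm → 567.7 × £2.96 = £1,680.38; + 12 × £17.19 standing = £1,886.66
Heat pump: 52,511,848 BTU / 3412 = 15,390 kWh heat; / 4.18 = 3,682 kWh in → × £0.196 = £721.65; + 12 × £14.94 standing = £900.93
Difference = |£1,886.66 − £900.93| = £985.73

£985.73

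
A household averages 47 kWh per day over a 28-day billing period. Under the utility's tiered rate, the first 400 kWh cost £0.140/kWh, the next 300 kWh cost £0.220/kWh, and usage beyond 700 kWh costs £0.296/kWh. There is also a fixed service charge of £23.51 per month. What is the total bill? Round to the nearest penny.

Usage = 47 kWh/day × 28 days = 1316 kWh
First 400 kWh × £0.140 = £56.00
Next 300 kWh × £0.220 = £66.00
Remaining 616 kWh × £0.296 = £182.34
Energy charge = £304.34; + service £23.51 = £327.85

£327.85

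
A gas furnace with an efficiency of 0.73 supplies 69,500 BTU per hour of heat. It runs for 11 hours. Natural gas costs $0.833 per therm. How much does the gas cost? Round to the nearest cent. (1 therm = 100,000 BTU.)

Heat delivered = 69,500 BTU/h × 11 h = 764,500 BTU
Gas input = 764,500 / 0.73 = 1,047,260 BTU
= 1,047,260 / 100,000 = 10.47 therm
Cost = 10.47 × $0.833/therm = $8.72

$8.72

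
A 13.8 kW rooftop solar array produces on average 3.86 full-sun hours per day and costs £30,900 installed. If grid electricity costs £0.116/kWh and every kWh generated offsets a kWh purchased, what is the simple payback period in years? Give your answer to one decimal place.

Daily generation = 13.8 kW × 3.86 h = 53.27 kWh
Annual generation = 53.27 × 365 = 19443 kWh
Annual savings = 19443 × £0.116 = £2,255.37
Payback = £30,900 / £2,255.37 = 13.7 years

13.7 years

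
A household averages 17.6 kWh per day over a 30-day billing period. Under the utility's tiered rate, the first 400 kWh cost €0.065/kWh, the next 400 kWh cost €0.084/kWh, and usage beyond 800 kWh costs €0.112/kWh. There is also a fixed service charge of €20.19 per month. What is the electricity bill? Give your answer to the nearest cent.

Usage = 17.6 kWh/day × 30 days = 528 kWh
First 400 kWh × €0.065 = €26.00
Next 128 kWh × €0.084 = €10.75
Remaining tier: 0 kWh (not reached)
Energy charge = €36.75; + service €20.19 = €56.94

€56.94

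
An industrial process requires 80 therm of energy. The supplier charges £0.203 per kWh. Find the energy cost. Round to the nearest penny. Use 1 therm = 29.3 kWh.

80 therm × (29.3 kWh/therm) = 2,344 kWh
Cost = 2,344 kWh × £0.203/kWh = £475.83

£475.83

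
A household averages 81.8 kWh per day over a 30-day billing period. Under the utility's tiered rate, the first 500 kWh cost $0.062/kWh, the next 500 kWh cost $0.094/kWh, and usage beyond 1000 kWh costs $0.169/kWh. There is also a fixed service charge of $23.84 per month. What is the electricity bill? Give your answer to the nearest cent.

$347.57

Usage = 81.8 kWh/day × 30 days = 2454 kWh
First 500 kWh × $0.062 = $31.00
Next 500 kWh × $0.094 = $47.00
Remaining 1454 kWh × $0.169 = $245.73
Energy charge = $323.73; + service $23.84 = $347.57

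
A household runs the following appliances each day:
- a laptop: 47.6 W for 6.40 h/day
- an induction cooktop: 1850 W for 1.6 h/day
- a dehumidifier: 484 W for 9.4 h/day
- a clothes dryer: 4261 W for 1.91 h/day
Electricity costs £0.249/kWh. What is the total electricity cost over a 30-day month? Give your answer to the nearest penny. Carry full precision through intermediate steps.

£119.17

laptop: 47.6 W × 6.40 h × 30 d = 9,139 Wh = 9.139 kWh
induction cooktop: 1850 W × 1.6 h × 30 d = 88,800 Wh = 88.8 kWh
dehumidifier: 484 W × 9.4 h × 30 d = 136,488 Wh = 136.5 kWh
clothes dryer: 4261 W × 1.91 h × 30 d = 244,155 Wh = 244.2 kWh
Total energy = 9.139 + 88.8 + 136.5 + 244.2 = 478.6 kWh
Cost = 478.6 kWh × £0.249 = £119.17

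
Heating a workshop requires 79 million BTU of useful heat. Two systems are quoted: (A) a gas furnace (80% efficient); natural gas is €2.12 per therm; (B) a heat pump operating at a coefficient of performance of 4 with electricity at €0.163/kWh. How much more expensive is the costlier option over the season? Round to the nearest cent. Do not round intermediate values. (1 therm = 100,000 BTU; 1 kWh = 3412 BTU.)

Heat load = 79 × 10⁶ BTU = 79,000,000 BTU
Gas: input = 79,000,000 / 0.80 = 98,750,000 BTU = 987.5 therm → 987.5 × €2.12 = €2,093.50
Heat pump: 79,000,000 BTU / 3412 = 23,150 kWh heat; / 4 = 5,788 kWh in → × €0.163 = €943.51
Difference = |€2,093.50 − €943.51| = €1,149.99

€1149.99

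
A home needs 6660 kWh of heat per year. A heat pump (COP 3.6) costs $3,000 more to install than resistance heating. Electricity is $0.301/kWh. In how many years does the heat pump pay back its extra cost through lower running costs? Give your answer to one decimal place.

2.1 years

Resistance: 6660 kWh × $0.301 = $2,004.66/yr
Heat pump: 6660 / 3.6 = 1850 kWh in → × $0.301 = $556.85/yr
Annual savings = $1,447.81
Payback = $3,000 / $1,447.81 = 2.07 years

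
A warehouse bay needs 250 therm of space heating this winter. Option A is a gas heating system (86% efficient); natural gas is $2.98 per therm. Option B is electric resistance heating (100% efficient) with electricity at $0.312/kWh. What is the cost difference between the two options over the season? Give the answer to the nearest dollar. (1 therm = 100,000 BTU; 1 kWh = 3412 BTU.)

$1420

Heat load = 250 therm × 100,000 = 25,000,000 BTU
Gas: input = 25,000,000 / 0.86 = 29,069,767 BTU = 290.7 therm → 290.7 × $2.98 = $866.28
Electric: 25,000,000 BTU / 3412 = 7,327 kWh → × $0.312 = $2,286.05
Difference = |$866.28 − $2,286.05| = $1,419.77 ≈ $1420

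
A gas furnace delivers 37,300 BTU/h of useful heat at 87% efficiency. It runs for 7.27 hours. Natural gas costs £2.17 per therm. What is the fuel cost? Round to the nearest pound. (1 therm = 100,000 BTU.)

Heat delivered = 37,300 BTU/h × 7.27 h = 271,171 BTU
Gas input = 271,171 / 0.87 = 311,691 BTU
= 311,691 / 100,000 = 3.117 therm
Cost = 3.117 × £2.17/therm = £6.76 ≈ £7

£7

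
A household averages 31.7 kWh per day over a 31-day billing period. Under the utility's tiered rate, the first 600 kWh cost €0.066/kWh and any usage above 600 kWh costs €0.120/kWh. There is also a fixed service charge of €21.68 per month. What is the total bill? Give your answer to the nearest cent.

Usage = 31.7 kWh/day × 31 days = 982.7 kWh
First 600 kWh × €0.066 = €39.60
Remaining 382.7 kWh × €0.120 = €45.92
Energy charge = €85.52; + service €21.68 = €107.20

€107.20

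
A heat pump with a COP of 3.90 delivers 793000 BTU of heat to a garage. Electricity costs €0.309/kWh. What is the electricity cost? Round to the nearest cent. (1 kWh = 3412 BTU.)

Heat delivered = 793,000 BTU / 3412 = 232.4 kWh
Electrical input = 232.4 kWh / 3.90 = 59.59 kWh
Cost = 59.59 × €0.309/kWh = €18.41

€18.41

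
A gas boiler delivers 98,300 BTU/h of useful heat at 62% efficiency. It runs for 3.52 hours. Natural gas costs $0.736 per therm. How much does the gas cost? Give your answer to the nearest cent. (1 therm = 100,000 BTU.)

$4.11

Heat delivered = 98,300 BTU/h × 3.52 h = 346,016 BTU
Gas input = 346,016 / 0.62 = 558,090 BTU
= 558,090 / 100,000 = 5.581 therm
Cost = 5.581 × $0.736/therm = $4.11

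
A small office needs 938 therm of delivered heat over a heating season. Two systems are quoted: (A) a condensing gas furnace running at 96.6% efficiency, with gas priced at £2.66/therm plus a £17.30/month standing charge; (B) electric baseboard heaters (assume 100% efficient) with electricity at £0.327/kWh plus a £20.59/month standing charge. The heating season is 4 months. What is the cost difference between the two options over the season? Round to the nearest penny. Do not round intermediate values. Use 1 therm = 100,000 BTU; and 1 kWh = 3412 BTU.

Heat load = 938 therm × 100,000 = 93,800,000 BTU
Gas: input = 93,800,000 / 0.966 = 97,101,449 BTU = 971 therm → 971 × £2.66 = £2,582.90; + 4 × £17.30 standing = £2,652.10
Electric: 93,800,000 BTU / 3412 = 27,490 kWh → × £0.327 = £8,989.62; + 4 × £20.59 standing = £9,071.98
Difference = |£2,652.10 − £9,071.98| = £6,419.89

£6419.89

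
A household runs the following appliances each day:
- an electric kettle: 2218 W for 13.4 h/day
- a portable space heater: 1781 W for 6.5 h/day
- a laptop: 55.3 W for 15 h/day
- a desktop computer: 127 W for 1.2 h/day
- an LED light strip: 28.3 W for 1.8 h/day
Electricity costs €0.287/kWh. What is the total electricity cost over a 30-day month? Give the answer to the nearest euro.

€364

electric kettle: 2218 W × 13.4 h × 30 d = 891,636 Wh = 891.6 kWh
portable space heater: 1781 W × 6.5 h × 30 d = 347,295 Wh = 347.3 kWh
laptop: 55.3 W × 15 h × 30 d = 24,885 Wh = 24.89 kWh
desktop computer: 127 W × 1.2 h × 30 d = 4,572 Wh = 4.572 kWh
LED light strip: 28.3 W × 1.8 h × 30 d = 1,528 Wh = 1.528 kWh
Total energy = 891.6 + 347.3 + 24.89 + 4.572 + 1.528 = 1,270 kWh
Cost = 1,270 kWh × €0.287 = €364.47 ≈ €364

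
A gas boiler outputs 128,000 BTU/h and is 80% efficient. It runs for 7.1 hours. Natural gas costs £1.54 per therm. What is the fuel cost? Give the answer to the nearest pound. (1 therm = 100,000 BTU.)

Heat delivered = 128,000 BTU/h × 7.1 h = 908,800 BTU
Gas input = 908,800 / 0.800 = 1,136,000 BTU
= 1,136,000 / 100,000 = 11.36 therm
Cost = 11.36 × £1.54/therm = £17.49 ≈ £17

£17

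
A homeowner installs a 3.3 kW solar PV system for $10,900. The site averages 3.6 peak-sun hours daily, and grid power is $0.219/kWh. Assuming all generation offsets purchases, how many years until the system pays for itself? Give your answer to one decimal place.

11.5 years

Daily generation = 3.3 kW × 3.6 h = 11.88 kWh
Annual generation = 11.88 × 365 = 4336.2 kWh
Annual savings = 4336.2 × $0.219 = $949.63
Payback = $10,900 / $949.63 = 11.5 years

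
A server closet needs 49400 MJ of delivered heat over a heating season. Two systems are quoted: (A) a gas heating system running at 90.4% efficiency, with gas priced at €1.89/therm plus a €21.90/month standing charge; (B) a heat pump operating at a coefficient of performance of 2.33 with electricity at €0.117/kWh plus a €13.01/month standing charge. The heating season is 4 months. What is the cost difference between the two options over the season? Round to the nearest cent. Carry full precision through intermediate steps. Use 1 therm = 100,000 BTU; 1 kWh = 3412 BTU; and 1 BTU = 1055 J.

Heat load = 49400 MJ = 49,400,000,000 J / 1055 = 46,824,645 BTU
Gas: input = 46,824,645 / 0.904 = 51,797,173 BTU = 518 therm → 518 × €1.89 = €978.97; + 4 × €21.90 standing = €1,066.57
Heat pump: 46,824,645 BTU / 3412 = 13,720 kWh heat; / 2.33 = 5,890 kWh in → × €0.117 = €689.12; + 4 × €13.01 standing = €741.16
Difference = |€1,066.57 − €741.16| = €325.41

€325.41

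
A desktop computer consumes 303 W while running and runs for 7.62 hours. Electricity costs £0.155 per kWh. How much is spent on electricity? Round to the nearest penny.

£0.36

Energy = 303 W × 7.62 h = 2,309 Wh = 2.309 kWh
Cost = 2.309 kWh × £0.155/kWh = £0.36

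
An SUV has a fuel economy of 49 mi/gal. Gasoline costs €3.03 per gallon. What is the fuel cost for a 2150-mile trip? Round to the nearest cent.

€132.95

Fuel = 2150 mi / 49 mpg = 43.88 gal
Cost = 43.88 gal × €3.03/gal = €132.95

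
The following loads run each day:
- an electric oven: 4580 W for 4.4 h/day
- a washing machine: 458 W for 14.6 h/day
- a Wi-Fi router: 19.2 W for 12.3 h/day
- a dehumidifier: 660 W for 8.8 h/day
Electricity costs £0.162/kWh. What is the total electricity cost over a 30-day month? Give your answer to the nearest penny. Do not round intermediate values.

electric oven: 4580 W × 4.4 h × 30 d = 604,560 Wh = 604.6 kWh
washing machine: 458 W × 14.6 h × 30 d = 200,604 Wh = 200.6 kWh
Wi-Fi router: 19.2 W × 12.3 h × 30 d = 7,085 Wh = 7.085 kWh
dehumidifier: 660 W × 8.8 h × 30 d = 174,240 Wh = 174.2 kWh
Total energy = 604.6 + 200.6 + 7.085 + 174.2 = 986.5 kWh
Cost = 986.5 kWh × £0.162 = £159.81

£159.81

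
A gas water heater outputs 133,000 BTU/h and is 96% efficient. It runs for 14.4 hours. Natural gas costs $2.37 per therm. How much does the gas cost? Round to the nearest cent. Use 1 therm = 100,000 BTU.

Heat delivered = 133,000 BTU/h × 14.4 h = 1,915,200 BTU
Gas input = 1,915,200 / 0.96 = 1,995,000 BTU
= 1,995,000 / 100,000 = 19.95 therm
Cost = 19.95 × $2.37/therm = $47.28

$47.28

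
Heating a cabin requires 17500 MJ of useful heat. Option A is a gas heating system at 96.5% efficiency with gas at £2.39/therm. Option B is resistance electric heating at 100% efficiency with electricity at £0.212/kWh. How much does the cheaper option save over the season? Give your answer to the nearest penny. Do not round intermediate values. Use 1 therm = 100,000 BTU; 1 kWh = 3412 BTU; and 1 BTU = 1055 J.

Heat load = 17500 MJ = 17,500,000,000 J / 1055 = 16,587,678 BTU
Gas: input = 16,587,678 / 0.965 = 17,189,303 BTU = 171.9 therm → 171.9 × £2.39 = £410.82
Electric: 16,587,678 BTU / 3412 = 4,862 kWh → × £0.212 = £1,030.65
Difference = |£410.82 − £1,030.65| = £619.83

£619.83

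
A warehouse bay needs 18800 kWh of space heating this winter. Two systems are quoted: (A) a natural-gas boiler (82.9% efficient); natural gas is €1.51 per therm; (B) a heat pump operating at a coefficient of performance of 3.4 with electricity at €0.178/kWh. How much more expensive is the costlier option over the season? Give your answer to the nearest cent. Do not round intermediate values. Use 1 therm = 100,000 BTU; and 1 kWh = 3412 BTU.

Heat load = 18800 kWh × 3412 = 64,145,600 BTU
Gas: input = 64,145,600 / 0.829 = 77,377,081 BTU = 773.8 therm → 773.8 × €1.51 = €1,168.39
Heat pump: 64,145,600 BTU / 3412 = 18,800 kWh heat; / 3.4 = 5,529 kWh in → × €0.178 = €984.24
Difference = |€1,168.39 − €984.24| = €184.16

€184.16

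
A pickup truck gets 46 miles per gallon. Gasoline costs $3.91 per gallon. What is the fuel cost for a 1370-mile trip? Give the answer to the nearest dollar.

$116

Fuel = 1370 mi / 46 mpg = 29.78 gal
Cost = 29.78 gal × $3.91/gal = $116.45 ≈ $116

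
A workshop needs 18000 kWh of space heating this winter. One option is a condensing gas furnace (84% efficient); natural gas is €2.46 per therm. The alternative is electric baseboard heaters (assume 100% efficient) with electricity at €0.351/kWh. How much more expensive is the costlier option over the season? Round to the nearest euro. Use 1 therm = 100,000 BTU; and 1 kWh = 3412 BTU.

€4519

Heat load = 18000 kWh × 3412 = 61,416,000 BTU
Gas: input = 61,416,000 / 0.84 = 73,114,286 BTU = 731.1 therm → 731.1 × €2.46 = €1,798.61
Electric: 61,416,000 BTU / 3412 = 18,000 kWh → × €0.351 = €6,318.00
Difference = |€1,798.61 − €6,318.00| = €4,519.39 ≈ €4519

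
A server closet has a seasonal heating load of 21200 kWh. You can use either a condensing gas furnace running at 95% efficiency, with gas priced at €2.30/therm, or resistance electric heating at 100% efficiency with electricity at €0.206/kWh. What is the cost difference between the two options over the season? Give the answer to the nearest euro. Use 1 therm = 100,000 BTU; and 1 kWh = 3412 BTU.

€2616

Heat load = 21200 kWh × 3412 = 72,334,400 BTU
Gas: input = 72,334,400 / 0.950 = 76,141,474 BTU = 761.4 therm → 761.4 × €2.30 = €1,751.25
Electric: 72,334,400 BTU / 3412 = 21,200 kWh → × €0.206 = €4,367.20
Difference = |€1,751.25 − €4,367.20| = €2,615.95 ≈ €2616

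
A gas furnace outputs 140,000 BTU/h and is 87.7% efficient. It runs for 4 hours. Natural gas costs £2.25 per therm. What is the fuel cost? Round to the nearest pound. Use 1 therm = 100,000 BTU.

£14

Heat delivered = 140,000 BTU/h × 4 h = 560,000 BTU
Gas input = 560,000 / 0.877 = 638,540 BTU
= 638,540 / 100,000 = 6.385 therm
Cost = 6.385 × £2.25/therm = £14.37 ≈ £14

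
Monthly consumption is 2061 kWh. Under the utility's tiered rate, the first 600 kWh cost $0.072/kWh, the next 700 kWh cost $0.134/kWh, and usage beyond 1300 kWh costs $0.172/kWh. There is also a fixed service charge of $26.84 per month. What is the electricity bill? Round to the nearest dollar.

$295

First 600 kWh × $0.072 = $43.20
Next 700 kWh × $0.134 = $93.80
Remaining 761 kWh × $0.172 = $130.89
Energy charge = $267.89; + service $26.84 = $294.73 ≈ $295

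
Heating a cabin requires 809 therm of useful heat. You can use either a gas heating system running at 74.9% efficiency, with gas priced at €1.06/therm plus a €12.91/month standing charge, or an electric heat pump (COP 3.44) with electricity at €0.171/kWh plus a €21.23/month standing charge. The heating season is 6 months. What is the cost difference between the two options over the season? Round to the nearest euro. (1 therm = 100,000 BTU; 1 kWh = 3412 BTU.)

Heat load = 809 therm × 100,000 = 80,900,000 BTU
Gas: input = 80,900,000 / 0.749 = 108,010,681 BTU = 1,080 therm → 1,080 × €1.06 = €1,144.91; + 6 × €12.91 standing = €1,222.37
Heat pump: 80,900,000 BTU / 3412 = 23,710 kWh heat; / 3.44 = 6,893 kWh in → × €0.171 = €1,178.63; + 6 × €21.23 standing = €1,306.01
Difference = |€1,222.37 − €1,306.01| = €83.64 ≈ €84

€84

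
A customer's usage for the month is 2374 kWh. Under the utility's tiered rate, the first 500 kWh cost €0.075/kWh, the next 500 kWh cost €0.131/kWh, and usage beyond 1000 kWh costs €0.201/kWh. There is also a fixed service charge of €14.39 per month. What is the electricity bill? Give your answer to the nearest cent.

First 500 kWh × €0.075 = €37.50
Next 500 kWh × €0.131 = €65.50
Remaining 1374 kWh × €0.201 = €276.17
Energy charge = €379.17; + service €14.39 = €393.56

€393.56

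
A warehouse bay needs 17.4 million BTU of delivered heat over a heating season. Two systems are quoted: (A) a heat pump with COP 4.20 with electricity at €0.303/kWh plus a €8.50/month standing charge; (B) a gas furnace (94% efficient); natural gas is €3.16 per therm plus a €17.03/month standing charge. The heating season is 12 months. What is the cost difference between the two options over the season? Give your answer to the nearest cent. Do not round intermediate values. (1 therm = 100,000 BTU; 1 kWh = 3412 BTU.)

€319.39

Heat load = 17.4 × 10⁶ BTU = 17,400,000 BTU
Gas: input = 17,400,000 / 0.94 = 18,510,638 BTU = 185.1 therm → 185.1 × €3.16 = €584.94; + 12 × €17.03 standing = €789.30
Heat pump: 17,400,000 BTU / 3412 = 5,100 kWh heat; / 4.20 = 1,214 kWh in → × €0.303 = €367.90; + 12 × €8.50 standing = €469.90
Difference = |€789.30 − €469.90| = €319.39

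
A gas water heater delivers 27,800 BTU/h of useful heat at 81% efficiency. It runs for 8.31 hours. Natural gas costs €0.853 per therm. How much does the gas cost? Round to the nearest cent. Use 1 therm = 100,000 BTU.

Heat delivered = 27,800 BTU/h × 8.31 h = 231,018 BTU
Gas input = 231,018 / 0.81 = 285,207 BTU
= 285,207 / 100,000 = 2.852 therm
Cost = 2.852 × €0.853/therm = €2.43

€2.43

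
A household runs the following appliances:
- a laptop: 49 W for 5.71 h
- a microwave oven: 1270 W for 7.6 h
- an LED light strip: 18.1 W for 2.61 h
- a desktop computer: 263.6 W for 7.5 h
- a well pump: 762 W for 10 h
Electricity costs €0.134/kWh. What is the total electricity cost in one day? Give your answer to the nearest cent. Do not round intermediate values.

€2.62

laptop: 49 W × 5.71 h = 280 Wh = 0.2798 kWh
microwave oven: 1270 W × 7.6 h = 9,652 Wh = 9.652 kWh
LED light strip: 18.1 W × 2.61 h = 47 Wh = 0.04724 kWh
desktop computer: 263.6 W × 7.5 h = 1,977 Wh = 1.977 kWh
well pump: 762 W × 10 h = 7,620 Wh = 7.62 kWh
Total energy = 0.2798 + 9.652 + 0.04724 + 1.977 + 7.62 = 19.58 kWh
Cost = 19.58 kWh × €0.134 = €2.62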